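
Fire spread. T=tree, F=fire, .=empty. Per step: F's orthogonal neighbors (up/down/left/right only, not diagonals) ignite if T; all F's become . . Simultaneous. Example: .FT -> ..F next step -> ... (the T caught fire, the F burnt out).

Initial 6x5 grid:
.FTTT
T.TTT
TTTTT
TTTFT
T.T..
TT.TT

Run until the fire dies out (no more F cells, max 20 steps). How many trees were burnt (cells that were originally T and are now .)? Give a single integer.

Answer: 20

Derivation:
Step 1: +4 fires, +2 burnt (F count now 4)
Step 2: +7 fires, +4 burnt (F count now 7)
Step 3: +4 fires, +7 burnt (F count now 4)
Step 4: +2 fires, +4 burnt (F count now 2)
Step 5: +2 fires, +2 burnt (F count now 2)
Step 6: +1 fires, +2 burnt (F count now 1)
Step 7: +0 fires, +1 burnt (F count now 0)
Fire out after step 7
Initially T: 22, now '.': 28
Total burnt (originally-T cells now '.'): 20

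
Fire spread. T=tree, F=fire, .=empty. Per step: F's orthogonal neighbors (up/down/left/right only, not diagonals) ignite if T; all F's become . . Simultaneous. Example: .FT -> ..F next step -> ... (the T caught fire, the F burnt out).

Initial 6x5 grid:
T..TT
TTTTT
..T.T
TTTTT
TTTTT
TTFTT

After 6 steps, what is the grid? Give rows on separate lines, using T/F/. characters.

Step 1: 3 trees catch fire, 1 burn out
  T..TT
  TTTTT
  ..T.T
  TTTTT
  TTFTT
  TF.FT
Step 2: 5 trees catch fire, 3 burn out
  T..TT
  TTTTT
  ..T.T
  TTFTT
  TF.FT
  F...F
Step 3: 5 trees catch fire, 5 burn out
  T..TT
  TTTTT
  ..F.T
  TF.FT
  F...F
  .....
Step 4: 3 trees catch fire, 5 burn out
  T..TT
  TTFTT
  ....T
  F...F
  .....
  .....
Step 5: 3 trees catch fire, 3 burn out
  T..TT
  TF.FT
  ....F
  .....
  .....
  .....
Step 6: 3 trees catch fire, 3 burn out
  T..FT
  F...F
  .....
  .....
  .....
  .....

T..FT
F...F
.....
.....
.....
.....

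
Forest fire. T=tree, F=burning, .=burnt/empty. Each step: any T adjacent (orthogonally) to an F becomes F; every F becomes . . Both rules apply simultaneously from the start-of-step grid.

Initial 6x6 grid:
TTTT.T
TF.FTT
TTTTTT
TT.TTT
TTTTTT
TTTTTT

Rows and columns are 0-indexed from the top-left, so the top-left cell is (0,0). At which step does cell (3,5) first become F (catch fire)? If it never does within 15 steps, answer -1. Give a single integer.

Step 1: cell (3,5)='T' (+6 fires, +2 burnt)
Step 2: cell (3,5)='T' (+8 fires, +6 burnt)
Step 3: cell (3,5)='T' (+6 fires, +8 burnt)
Step 4: cell (3,5)='F' (+6 fires, +6 burnt)
  -> target ignites at step 4
Step 5: cell (3,5)='.' (+4 fires, +6 burnt)
Step 6: cell (3,5)='.' (+1 fires, +4 burnt)
Step 7: cell (3,5)='.' (+0 fires, +1 burnt)
  fire out at step 7

4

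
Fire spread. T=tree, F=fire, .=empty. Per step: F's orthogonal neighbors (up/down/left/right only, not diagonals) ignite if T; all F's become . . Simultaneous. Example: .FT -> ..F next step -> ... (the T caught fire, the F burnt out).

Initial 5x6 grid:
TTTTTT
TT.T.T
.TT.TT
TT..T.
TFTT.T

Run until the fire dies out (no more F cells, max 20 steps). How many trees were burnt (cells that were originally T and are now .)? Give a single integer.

Answer: 20

Derivation:
Step 1: +3 fires, +1 burnt (F count now 3)
Step 2: +3 fires, +3 burnt (F count now 3)
Step 3: +2 fires, +3 burnt (F count now 2)
Step 4: +2 fires, +2 burnt (F count now 2)
Step 5: +2 fires, +2 burnt (F count now 2)
Step 6: +1 fires, +2 burnt (F count now 1)
Step 7: +2 fires, +1 burnt (F count now 2)
Step 8: +1 fires, +2 burnt (F count now 1)
Step 9: +1 fires, +1 burnt (F count now 1)
Step 10: +1 fires, +1 burnt (F count now 1)
Step 11: +1 fires, +1 burnt (F count now 1)
Step 12: +1 fires, +1 burnt (F count now 1)
Step 13: +0 fires, +1 burnt (F count now 0)
Fire out after step 13
Initially T: 21, now '.': 29
Total burnt (originally-T cells now '.'): 20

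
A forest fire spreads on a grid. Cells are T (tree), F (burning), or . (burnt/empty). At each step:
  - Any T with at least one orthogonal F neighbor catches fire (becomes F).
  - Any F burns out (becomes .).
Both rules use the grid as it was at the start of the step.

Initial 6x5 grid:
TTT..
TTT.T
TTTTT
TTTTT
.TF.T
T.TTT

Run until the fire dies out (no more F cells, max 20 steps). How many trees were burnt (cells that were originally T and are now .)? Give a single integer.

Answer: 22

Derivation:
Step 1: +3 fires, +1 burnt (F count now 3)
Step 2: +4 fires, +3 burnt (F count now 4)
Step 3: +6 fires, +4 burnt (F count now 6)
Step 4: +5 fires, +6 burnt (F count now 5)
Step 5: +3 fires, +5 burnt (F count now 3)
Step 6: +1 fires, +3 burnt (F count now 1)
Step 7: +0 fires, +1 burnt (F count now 0)
Fire out after step 7
Initially T: 23, now '.': 29
Total burnt (originally-T cells now '.'): 22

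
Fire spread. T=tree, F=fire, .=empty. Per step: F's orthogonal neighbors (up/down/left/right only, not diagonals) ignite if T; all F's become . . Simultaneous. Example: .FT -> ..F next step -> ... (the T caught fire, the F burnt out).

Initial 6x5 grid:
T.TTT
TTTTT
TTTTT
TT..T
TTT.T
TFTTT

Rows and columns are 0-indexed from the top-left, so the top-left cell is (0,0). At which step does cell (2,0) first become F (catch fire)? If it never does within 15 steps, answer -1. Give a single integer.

Step 1: cell (2,0)='T' (+3 fires, +1 burnt)
Step 2: cell (2,0)='T' (+4 fires, +3 burnt)
Step 3: cell (2,0)='T' (+3 fires, +4 burnt)
Step 4: cell (2,0)='F' (+4 fires, +3 burnt)
  -> target ignites at step 4
Step 5: cell (2,0)='.' (+4 fires, +4 burnt)
Step 6: cell (2,0)='.' (+4 fires, +4 burnt)
Step 7: cell (2,0)='.' (+2 fires, +4 burnt)
Step 8: cell (2,0)='.' (+1 fires, +2 burnt)
Step 9: cell (2,0)='.' (+0 fires, +1 burnt)
  fire out at step 9

4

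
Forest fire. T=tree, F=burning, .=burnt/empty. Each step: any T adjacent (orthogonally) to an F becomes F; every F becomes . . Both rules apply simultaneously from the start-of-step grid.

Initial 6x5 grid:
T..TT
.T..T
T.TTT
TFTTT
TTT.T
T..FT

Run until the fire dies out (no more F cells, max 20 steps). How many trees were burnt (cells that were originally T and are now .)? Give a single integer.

Step 1: +4 fires, +2 burnt (F count now 4)
Step 2: +6 fires, +4 burnt (F count now 6)
Step 3: +3 fires, +6 burnt (F count now 3)
Step 4: +1 fires, +3 burnt (F count now 1)
Step 5: +1 fires, +1 burnt (F count now 1)
Step 6: +1 fires, +1 burnt (F count now 1)
Step 7: +1 fires, +1 burnt (F count now 1)
Step 8: +0 fires, +1 burnt (F count now 0)
Fire out after step 8
Initially T: 19, now '.': 28
Total burnt (originally-T cells now '.'): 17

Answer: 17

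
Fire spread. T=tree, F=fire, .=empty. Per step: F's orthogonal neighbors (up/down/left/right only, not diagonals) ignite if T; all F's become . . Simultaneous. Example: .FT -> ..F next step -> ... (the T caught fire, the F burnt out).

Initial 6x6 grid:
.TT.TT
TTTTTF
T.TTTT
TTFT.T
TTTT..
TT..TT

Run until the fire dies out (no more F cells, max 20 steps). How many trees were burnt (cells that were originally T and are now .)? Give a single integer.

Answer: 24

Derivation:
Step 1: +7 fires, +2 burnt (F count now 7)
Step 2: +9 fires, +7 burnt (F count now 9)
Step 3: +5 fires, +9 burnt (F count now 5)
Step 4: +3 fires, +5 burnt (F count now 3)
Step 5: +0 fires, +3 burnt (F count now 0)
Fire out after step 5
Initially T: 26, now '.': 34
Total burnt (originally-T cells now '.'): 24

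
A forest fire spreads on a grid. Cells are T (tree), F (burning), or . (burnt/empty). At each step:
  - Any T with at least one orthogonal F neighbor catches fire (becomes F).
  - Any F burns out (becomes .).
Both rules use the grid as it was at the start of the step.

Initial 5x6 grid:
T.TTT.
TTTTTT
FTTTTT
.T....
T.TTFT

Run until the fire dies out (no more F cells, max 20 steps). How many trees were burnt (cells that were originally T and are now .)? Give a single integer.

Answer: 19

Derivation:
Step 1: +4 fires, +2 burnt (F count now 4)
Step 2: +5 fires, +4 burnt (F count now 5)
Step 3: +2 fires, +5 burnt (F count now 2)
Step 4: +3 fires, +2 burnt (F count now 3)
Step 5: +3 fires, +3 burnt (F count now 3)
Step 6: +2 fires, +3 burnt (F count now 2)
Step 7: +0 fires, +2 burnt (F count now 0)
Fire out after step 7
Initially T: 20, now '.': 29
Total burnt (originally-T cells now '.'): 19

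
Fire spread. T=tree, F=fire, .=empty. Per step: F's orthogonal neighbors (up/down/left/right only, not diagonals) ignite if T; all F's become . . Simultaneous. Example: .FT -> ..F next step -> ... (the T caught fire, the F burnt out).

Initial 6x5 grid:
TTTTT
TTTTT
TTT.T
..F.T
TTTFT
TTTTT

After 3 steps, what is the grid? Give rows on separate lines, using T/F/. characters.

Step 1: 4 trees catch fire, 2 burn out
  TTTTT
  TTTTT
  TTF.T
  ....T
  TTF.F
  TTTFT
Step 2: 6 trees catch fire, 4 burn out
  TTTTT
  TTFTT
  TF..T
  ....F
  TF...
  TTF.F
Step 3: 7 trees catch fire, 6 burn out
  TTFTT
  TF.FT
  F...F
  .....
  F....
  TF...

TTFTT
TF.FT
F...F
.....
F....
TF...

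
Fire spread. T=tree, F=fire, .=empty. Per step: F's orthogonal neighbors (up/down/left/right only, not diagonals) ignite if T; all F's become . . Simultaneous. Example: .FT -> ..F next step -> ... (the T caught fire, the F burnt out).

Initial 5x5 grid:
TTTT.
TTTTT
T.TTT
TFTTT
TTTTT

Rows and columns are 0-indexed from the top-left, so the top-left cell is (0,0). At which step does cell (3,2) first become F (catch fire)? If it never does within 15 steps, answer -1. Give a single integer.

Step 1: cell (3,2)='F' (+3 fires, +1 burnt)
  -> target ignites at step 1
Step 2: cell (3,2)='.' (+5 fires, +3 burnt)
Step 3: cell (3,2)='.' (+5 fires, +5 burnt)
Step 4: cell (3,2)='.' (+6 fires, +5 burnt)
Step 5: cell (3,2)='.' (+3 fires, +6 burnt)
Step 6: cell (3,2)='.' (+0 fires, +3 burnt)
  fire out at step 6

1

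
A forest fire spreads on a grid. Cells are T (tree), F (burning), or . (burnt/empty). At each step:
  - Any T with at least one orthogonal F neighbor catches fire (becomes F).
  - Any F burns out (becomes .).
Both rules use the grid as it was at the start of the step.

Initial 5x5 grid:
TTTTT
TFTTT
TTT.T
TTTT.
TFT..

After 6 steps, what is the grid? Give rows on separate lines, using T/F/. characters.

Step 1: 7 trees catch fire, 2 burn out
  TFTTT
  F.FTT
  TFT.T
  TFTT.
  F.F..
Step 2: 7 trees catch fire, 7 burn out
  F.FTT
  ...FT
  F.F.T
  F.FT.
  .....
Step 3: 3 trees catch fire, 7 burn out
  ...FT
  ....F
  ....T
  ...F.
  .....
Step 4: 2 trees catch fire, 3 burn out
  ....F
  .....
  ....F
  .....
  .....
Step 5: 0 trees catch fire, 2 burn out
  .....
  .....
  .....
  .....
  .....
Step 6: 0 trees catch fire, 0 burn out
  .....
  .....
  .....
  .....
  .....

.....
.....
.....
.....
.....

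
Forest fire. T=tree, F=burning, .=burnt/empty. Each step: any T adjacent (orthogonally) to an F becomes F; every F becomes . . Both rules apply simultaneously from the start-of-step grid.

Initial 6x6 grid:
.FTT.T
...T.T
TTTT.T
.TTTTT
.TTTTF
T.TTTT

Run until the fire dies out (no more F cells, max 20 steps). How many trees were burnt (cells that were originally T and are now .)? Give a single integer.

Step 1: +4 fires, +2 burnt (F count now 4)
Step 2: +5 fires, +4 burnt (F count now 5)
Step 3: +5 fires, +5 burnt (F count now 5)
Step 4: +5 fires, +5 burnt (F count now 5)
Step 5: +2 fires, +5 burnt (F count now 2)
Step 6: +1 fires, +2 burnt (F count now 1)
Step 7: +1 fires, +1 burnt (F count now 1)
Step 8: +0 fires, +1 burnt (F count now 0)
Fire out after step 8
Initially T: 24, now '.': 35
Total burnt (originally-T cells now '.'): 23

Answer: 23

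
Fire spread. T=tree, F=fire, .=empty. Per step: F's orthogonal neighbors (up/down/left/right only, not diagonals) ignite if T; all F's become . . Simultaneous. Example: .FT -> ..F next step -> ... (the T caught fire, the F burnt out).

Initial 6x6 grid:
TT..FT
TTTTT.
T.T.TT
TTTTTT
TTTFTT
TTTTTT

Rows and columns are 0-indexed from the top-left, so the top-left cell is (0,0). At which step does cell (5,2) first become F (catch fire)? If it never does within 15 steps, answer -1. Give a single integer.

Step 1: cell (5,2)='T' (+6 fires, +2 burnt)
Step 2: cell (5,2)='F' (+8 fires, +6 burnt)
  -> target ignites at step 2
Step 3: cell (5,2)='.' (+8 fires, +8 burnt)
Step 4: cell (5,2)='.' (+3 fires, +8 burnt)
Step 5: cell (5,2)='.' (+3 fires, +3 burnt)
Step 6: cell (5,2)='.' (+1 fires, +3 burnt)
Step 7: cell (5,2)='.' (+0 fires, +1 burnt)
  fire out at step 7

2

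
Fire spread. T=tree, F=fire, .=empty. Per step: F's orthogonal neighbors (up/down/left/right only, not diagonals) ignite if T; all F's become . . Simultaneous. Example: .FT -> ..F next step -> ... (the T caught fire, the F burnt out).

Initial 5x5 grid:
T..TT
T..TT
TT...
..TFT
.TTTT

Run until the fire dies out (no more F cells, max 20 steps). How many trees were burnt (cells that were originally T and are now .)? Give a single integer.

Answer: 6

Derivation:
Step 1: +3 fires, +1 burnt (F count now 3)
Step 2: +2 fires, +3 burnt (F count now 2)
Step 3: +1 fires, +2 burnt (F count now 1)
Step 4: +0 fires, +1 burnt (F count now 0)
Fire out after step 4
Initially T: 14, now '.': 17
Total burnt (originally-T cells now '.'): 6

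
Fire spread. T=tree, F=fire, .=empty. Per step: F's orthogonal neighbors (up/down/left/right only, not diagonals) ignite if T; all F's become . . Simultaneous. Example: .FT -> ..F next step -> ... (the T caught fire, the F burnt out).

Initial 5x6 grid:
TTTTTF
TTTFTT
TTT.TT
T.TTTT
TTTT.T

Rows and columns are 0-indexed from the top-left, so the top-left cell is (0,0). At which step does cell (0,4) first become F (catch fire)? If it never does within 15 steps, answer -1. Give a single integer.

Step 1: cell (0,4)='F' (+5 fires, +2 burnt)
  -> target ignites at step 1
Step 2: cell (0,4)='.' (+5 fires, +5 burnt)
Step 3: cell (0,4)='.' (+6 fires, +5 burnt)
Step 4: cell (0,4)='.' (+5 fires, +6 burnt)
Step 5: cell (0,4)='.' (+3 fires, +5 burnt)
Step 6: cell (0,4)='.' (+1 fires, +3 burnt)
Step 7: cell (0,4)='.' (+0 fires, +1 burnt)
  fire out at step 7

1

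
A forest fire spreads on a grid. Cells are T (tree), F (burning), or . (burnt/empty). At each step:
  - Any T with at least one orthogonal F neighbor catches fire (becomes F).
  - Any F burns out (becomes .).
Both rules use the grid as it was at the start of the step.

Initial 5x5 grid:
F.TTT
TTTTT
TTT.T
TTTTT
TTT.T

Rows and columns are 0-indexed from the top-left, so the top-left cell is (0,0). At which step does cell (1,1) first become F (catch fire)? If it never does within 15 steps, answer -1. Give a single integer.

Step 1: cell (1,1)='T' (+1 fires, +1 burnt)
Step 2: cell (1,1)='F' (+2 fires, +1 burnt)
  -> target ignites at step 2
Step 3: cell (1,1)='.' (+3 fires, +2 burnt)
Step 4: cell (1,1)='.' (+5 fires, +3 burnt)
Step 5: cell (1,1)='.' (+4 fires, +5 burnt)
Step 6: cell (1,1)='.' (+4 fires, +4 burnt)
Step 7: cell (1,1)='.' (+1 fires, +4 burnt)
Step 8: cell (1,1)='.' (+1 fires, +1 burnt)
Step 9: cell (1,1)='.' (+0 fires, +1 burnt)
  fire out at step 9

2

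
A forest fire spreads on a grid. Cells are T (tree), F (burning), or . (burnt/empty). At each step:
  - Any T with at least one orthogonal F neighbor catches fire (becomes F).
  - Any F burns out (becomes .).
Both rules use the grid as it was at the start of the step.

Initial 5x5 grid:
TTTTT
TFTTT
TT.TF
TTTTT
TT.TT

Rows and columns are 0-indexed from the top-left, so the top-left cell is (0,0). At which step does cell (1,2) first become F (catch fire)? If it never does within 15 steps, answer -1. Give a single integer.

Step 1: cell (1,2)='F' (+7 fires, +2 burnt)
  -> target ignites at step 1
Step 2: cell (1,2)='.' (+8 fires, +7 burnt)
Step 3: cell (1,2)='.' (+5 fires, +8 burnt)
Step 4: cell (1,2)='.' (+1 fires, +5 burnt)
Step 5: cell (1,2)='.' (+0 fires, +1 burnt)
  fire out at step 5

1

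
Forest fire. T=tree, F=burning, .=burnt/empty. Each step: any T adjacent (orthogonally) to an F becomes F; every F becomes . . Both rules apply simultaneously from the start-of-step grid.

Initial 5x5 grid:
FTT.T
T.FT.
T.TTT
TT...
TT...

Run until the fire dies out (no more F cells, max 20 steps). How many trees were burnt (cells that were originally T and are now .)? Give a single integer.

Step 1: +5 fires, +2 burnt (F count now 5)
Step 2: +2 fires, +5 burnt (F count now 2)
Step 3: +2 fires, +2 burnt (F count now 2)
Step 4: +2 fires, +2 burnt (F count now 2)
Step 5: +1 fires, +2 burnt (F count now 1)
Step 6: +0 fires, +1 burnt (F count now 0)
Fire out after step 6
Initially T: 13, now '.': 24
Total burnt (originally-T cells now '.'): 12

Answer: 12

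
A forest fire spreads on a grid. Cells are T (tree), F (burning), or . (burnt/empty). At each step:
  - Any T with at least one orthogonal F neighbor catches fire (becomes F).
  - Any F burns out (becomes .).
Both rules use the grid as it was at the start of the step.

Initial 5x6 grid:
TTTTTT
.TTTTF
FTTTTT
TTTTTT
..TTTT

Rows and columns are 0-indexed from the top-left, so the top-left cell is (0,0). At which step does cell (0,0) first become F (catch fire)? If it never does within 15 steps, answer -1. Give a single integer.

Step 1: cell (0,0)='T' (+5 fires, +2 burnt)
Step 2: cell (0,0)='T' (+7 fires, +5 burnt)
Step 3: cell (0,0)='T' (+7 fires, +7 burnt)
Step 4: cell (0,0)='F' (+5 fires, +7 burnt)
  -> target ignites at step 4
Step 5: cell (0,0)='.' (+1 fires, +5 burnt)
Step 6: cell (0,0)='.' (+0 fires, +1 burnt)
  fire out at step 6

4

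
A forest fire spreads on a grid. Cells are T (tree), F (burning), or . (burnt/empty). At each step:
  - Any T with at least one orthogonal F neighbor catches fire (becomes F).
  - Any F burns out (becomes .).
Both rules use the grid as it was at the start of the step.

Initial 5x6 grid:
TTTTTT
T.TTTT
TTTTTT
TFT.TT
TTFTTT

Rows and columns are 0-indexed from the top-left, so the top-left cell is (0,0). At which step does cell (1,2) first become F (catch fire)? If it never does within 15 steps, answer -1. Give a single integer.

Step 1: cell (1,2)='T' (+5 fires, +2 burnt)
Step 2: cell (1,2)='T' (+4 fires, +5 burnt)
Step 3: cell (1,2)='F' (+5 fires, +4 burnt)
  -> target ignites at step 3
Step 4: cell (1,2)='.' (+5 fires, +5 burnt)
Step 5: cell (1,2)='.' (+4 fires, +5 burnt)
Step 6: cell (1,2)='.' (+2 fires, +4 burnt)
Step 7: cell (1,2)='.' (+1 fires, +2 burnt)
Step 8: cell (1,2)='.' (+0 fires, +1 burnt)
  fire out at step 8

3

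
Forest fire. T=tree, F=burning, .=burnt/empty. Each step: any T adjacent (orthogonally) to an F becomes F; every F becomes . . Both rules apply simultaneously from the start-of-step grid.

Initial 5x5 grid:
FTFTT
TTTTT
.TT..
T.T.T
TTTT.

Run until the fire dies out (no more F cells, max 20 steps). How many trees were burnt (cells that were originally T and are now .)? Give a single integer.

Answer: 16

Derivation:
Step 1: +4 fires, +2 burnt (F count now 4)
Step 2: +4 fires, +4 burnt (F count now 4)
Step 3: +3 fires, +4 burnt (F count now 3)
Step 4: +1 fires, +3 burnt (F count now 1)
Step 5: +2 fires, +1 burnt (F count now 2)
Step 6: +1 fires, +2 burnt (F count now 1)
Step 7: +1 fires, +1 burnt (F count now 1)
Step 8: +0 fires, +1 burnt (F count now 0)
Fire out after step 8
Initially T: 17, now '.': 24
Total burnt (originally-T cells now '.'): 16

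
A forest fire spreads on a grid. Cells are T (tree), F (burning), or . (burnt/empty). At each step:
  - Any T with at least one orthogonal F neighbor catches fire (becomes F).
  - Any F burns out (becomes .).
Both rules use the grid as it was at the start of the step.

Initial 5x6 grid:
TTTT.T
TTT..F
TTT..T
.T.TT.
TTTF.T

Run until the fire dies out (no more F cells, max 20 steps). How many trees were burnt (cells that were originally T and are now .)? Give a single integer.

Answer: 18

Derivation:
Step 1: +4 fires, +2 burnt (F count now 4)
Step 2: +2 fires, +4 burnt (F count now 2)
Step 3: +2 fires, +2 burnt (F count now 2)
Step 4: +1 fires, +2 burnt (F count now 1)
Step 5: +3 fires, +1 burnt (F count now 3)
Step 6: +3 fires, +3 burnt (F count now 3)
Step 7: +2 fires, +3 burnt (F count now 2)
Step 8: +1 fires, +2 burnt (F count now 1)
Step 9: +0 fires, +1 burnt (F count now 0)
Fire out after step 9
Initially T: 19, now '.': 29
Total burnt (originally-T cells now '.'): 18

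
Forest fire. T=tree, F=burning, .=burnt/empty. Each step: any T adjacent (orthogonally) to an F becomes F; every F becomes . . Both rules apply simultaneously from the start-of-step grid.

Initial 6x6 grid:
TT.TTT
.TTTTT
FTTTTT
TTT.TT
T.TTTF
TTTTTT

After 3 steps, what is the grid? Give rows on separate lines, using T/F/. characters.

Step 1: 5 trees catch fire, 2 burn out
  TT.TTT
  .TTTTT
  .FTTTT
  FTT.TF
  T.TTF.
  TTTTTF
Step 2: 8 trees catch fire, 5 burn out
  TT.TTT
  .FTTTT
  ..FTTF
  .FT.F.
  F.TF..
  TTTTF.
Step 3: 9 trees catch fire, 8 burn out
  TF.TTT
  ..FTTF
  ...FF.
  ..F...
  ..F...
  FTTF..

TF.TTT
..FTTF
...FF.
..F...
..F...
FTTF..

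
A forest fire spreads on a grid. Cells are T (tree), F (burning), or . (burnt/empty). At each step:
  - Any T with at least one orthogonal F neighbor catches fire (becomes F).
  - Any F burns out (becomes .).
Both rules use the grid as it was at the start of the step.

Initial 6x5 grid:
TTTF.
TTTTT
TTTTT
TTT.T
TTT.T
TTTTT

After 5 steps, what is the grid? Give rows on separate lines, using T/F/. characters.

Step 1: 2 trees catch fire, 1 burn out
  TTF..
  TTTFT
  TTTTT
  TTT.T
  TTT.T
  TTTTT
Step 2: 4 trees catch fire, 2 burn out
  TF...
  TTF.F
  TTTFT
  TTT.T
  TTT.T
  TTTTT
Step 3: 4 trees catch fire, 4 burn out
  F....
  TF...
  TTF.F
  TTT.T
  TTT.T
  TTTTT
Step 4: 4 trees catch fire, 4 burn out
  .....
  F....
  TF...
  TTF.F
  TTT.T
  TTTTT
Step 5: 4 trees catch fire, 4 burn out
  .....
  .....
  F....
  TF...
  TTF.F
  TTTTT

.....
.....
F....
TF...
TTF.F
TTTTT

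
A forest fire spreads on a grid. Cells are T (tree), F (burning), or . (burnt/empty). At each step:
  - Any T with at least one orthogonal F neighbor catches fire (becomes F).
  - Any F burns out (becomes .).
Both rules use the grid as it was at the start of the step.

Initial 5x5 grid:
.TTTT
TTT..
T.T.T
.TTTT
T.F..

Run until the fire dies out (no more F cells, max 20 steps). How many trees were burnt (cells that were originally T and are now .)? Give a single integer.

Step 1: +1 fires, +1 burnt (F count now 1)
Step 2: +3 fires, +1 burnt (F count now 3)
Step 3: +2 fires, +3 burnt (F count now 2)
Step 4: +3 fires, +2 burnt (F count now 3)
Step 5: +3 fires, +3 burnt (F count now 3)
Step 6: +2 fires, +3 burnt (F count now 2)
Step 7: +0 fires, +2 burnt (F count now 0)
Fire out after step 7
Initially T: 15, now '.': 24
Total burnt (originally-T cells now '.'): 14

Answer: 14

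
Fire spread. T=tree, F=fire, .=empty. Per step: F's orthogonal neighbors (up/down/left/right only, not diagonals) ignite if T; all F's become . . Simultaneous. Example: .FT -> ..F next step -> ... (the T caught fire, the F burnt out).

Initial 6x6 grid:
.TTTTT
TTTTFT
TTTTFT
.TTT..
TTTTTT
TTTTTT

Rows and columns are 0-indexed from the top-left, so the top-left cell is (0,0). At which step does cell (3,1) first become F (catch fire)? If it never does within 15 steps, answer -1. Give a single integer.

Step 1: cell (3,1)='T' (+5 fires, +2 burnt)
Step 2: cell (3,1)='T' (+5 fires, +5 burnt)
Step 3: cell (3,1)='T' (+5 fires, +5 burnt)
Step 4: cell (3,1)='F' (+7 fires, +5 burnt)
  -> target ignites at step 4
Step 5: cell (3,1)='.' (+4 fires, +7 burnt)
Step 6: cell (3,1)='.' (+3 fires, +4 burnt)
Step 7: cell (3,1)='.' (+1 fires, +3 burnt)
Step 8: cell (3,1)='.' (+0 fires, +1 burnt)
  fire out at step 8

4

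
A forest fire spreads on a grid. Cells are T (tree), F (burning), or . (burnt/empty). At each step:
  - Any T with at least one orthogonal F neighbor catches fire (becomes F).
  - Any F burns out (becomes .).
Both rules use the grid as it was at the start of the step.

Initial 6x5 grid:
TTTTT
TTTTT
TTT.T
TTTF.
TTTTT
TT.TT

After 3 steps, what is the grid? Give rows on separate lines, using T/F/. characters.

Step 1: 2 trees catch fire, 1 burn out
  TTTTT
  TTTTT
  TTT.T
  TTF..
  TTTFT
  TT.TT
Step 2: 5 trees catch fire, 2 burn out
  TTTTT
  TTTTT
  TTF.T
  TF...
  TTF.F
  TT.FT
Step 3: 5 trees catch fire, 5 burn out
  TTTTT
  TTFTT
  TF..T
  F....
  TF...
  TT..F

TTTTT
TTFTT
TF..T
F....
TF...
TT..F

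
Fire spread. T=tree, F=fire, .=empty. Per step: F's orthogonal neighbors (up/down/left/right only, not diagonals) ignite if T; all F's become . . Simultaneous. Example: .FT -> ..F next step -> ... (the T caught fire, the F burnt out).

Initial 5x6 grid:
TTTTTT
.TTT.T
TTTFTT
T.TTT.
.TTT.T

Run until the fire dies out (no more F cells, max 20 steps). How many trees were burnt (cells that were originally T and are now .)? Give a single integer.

Answer: 22

Derivation:
Step 1: +4 fires, +1 burnt (F count now 4)
Step 2: +7 fires, +4 burnt (F count now 7)
Step 3: +6 fires, +7 burnt (F count now 6)
Step 4: +4 fires, +6 burnt (F count now 4)
Step 5: +1 fires, +4 burnt (F count now 1)
Step 6: +0 fires, +1 burnt (F count now 0)
Fire out after step 6
Initially T: 23, now '.': 29
Total burnt (originally-T cells now '.'): 22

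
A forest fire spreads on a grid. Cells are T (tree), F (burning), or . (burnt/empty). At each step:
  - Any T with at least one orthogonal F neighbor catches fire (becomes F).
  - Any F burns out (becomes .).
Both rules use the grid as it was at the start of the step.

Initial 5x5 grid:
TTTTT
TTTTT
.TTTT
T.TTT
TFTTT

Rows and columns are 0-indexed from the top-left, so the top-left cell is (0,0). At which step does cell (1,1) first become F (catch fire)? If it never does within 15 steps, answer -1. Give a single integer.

Step 1: cell (1,1)='T' (+2 fires, +1 burnt)
Step 2: cell (1,1)='T' (+3 fires, +2 burnt)
Step 3: cell (1,1)='T' (+3 fires, +3 burnt)
Step 4: cell (1,1)='T' (+4 fires, +3 burnt)
Step 5: cell (1,1)='F' (+4 fires, +4 burnt)
  -> target ignites at step 5
Step 6: cell (1,1)='.' (+4 fires, +4 burnt)
Step 7: cell (1,1)='.' (+2 fires, +4 burnt)
Step 8: cell (1,1)='.' (+0 fires, +2 burnt)
  fire out at step 8

5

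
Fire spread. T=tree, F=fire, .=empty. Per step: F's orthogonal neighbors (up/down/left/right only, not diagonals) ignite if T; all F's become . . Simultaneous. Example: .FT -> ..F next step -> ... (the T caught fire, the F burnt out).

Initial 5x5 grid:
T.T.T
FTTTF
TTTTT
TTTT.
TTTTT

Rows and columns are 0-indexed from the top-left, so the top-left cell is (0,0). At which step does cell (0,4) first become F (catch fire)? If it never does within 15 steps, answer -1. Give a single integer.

Step 1: cell (0,4)='F' (+6 fires, +2 burnt)
  -> target ignites at step 1
Step 2: cell (0,4)='.' (+4 fires, +6 burnt)
Step 3: cell (0,4)='.' (+5 fires, +4 burnt)
Step 4: cell (0,4)='.' (+3 fires, +5 burnt)
Step 5: cell (0,4)='.' (+2 fires, +3 burnt)
Step 6: cell (0,4)='.' (+0 fires, +2 burnt)
  fire out at step 6

1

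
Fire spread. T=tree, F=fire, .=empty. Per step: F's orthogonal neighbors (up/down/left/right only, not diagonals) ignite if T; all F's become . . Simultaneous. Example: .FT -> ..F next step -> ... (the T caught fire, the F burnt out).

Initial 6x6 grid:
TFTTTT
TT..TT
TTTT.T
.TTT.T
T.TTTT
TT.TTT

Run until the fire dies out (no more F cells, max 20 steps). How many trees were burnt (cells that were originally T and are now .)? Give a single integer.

Step 1: +3 fires, +1 burnt (F count now 3)
Step 2: +3 fires, +3 burnt (F count now 3)
Step 3: +4 fires, +3 burnt (F count now 4)
Step 4: +4 fires, +4 burnt (F count now 4)
Step 5: +3 fires, +4 burnt (F count now 3)
Step 6: +2 fires, +3 burnt (F count now 2)
Step 7: +3 fires, +2 burnt (F count now 3)
Step 8: +2 fires, +3 burnt (F count now 2)
Step 9: +1 fires, +2 burnt (F count now 1)
Step 10: +0 fires, +1 burnt (F count now 0)
Fire out after step 10
Initially T: 28, now '.': 33
Total burnt (originally-T cells now '.'): 25

Answer: 25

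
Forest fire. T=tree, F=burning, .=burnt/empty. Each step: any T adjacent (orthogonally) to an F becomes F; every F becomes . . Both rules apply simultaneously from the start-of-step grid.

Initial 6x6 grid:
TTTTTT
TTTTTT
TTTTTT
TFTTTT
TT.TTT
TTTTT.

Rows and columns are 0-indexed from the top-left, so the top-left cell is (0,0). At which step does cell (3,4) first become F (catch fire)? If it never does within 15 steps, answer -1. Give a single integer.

Step 1: cell (3,4)='T' (+4 fires, +1 burnt)
Step 2: cell (3,4)='T' (+6 fires, +4 burnt)
Step 3: cell (3,4)='F' (+8 fires, +6 burnt)
  -> target ignites at step 3
Step 4: cell (3,4)='.' (+7 fires, +8 burnt)
Step 5: cell (3,4)='.' (+5 fires, +7 burnt)
Step 6: cell (3,4)='.' (+2 fires, +5 burnt)
Step 7: cell (3,4)='.' (+1 fires, +2 burnt)
Step 8: cell (3,4)='.' (+0 fires, +1 burnt)
  fire out at step 8

3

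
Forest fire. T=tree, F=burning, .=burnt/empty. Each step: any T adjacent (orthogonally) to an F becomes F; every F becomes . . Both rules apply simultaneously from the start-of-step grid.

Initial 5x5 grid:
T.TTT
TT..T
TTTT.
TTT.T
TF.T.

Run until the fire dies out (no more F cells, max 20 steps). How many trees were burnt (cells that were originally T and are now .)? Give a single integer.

Step 1: +2 fires, +1 burnt (F count now 2)
Step 2: +3 fires, +2 burnt (F count now 3)
Step 3: +3 fires, +3 burnt (F count now 3)
Step 4: +2 fires, +3 burnt (F count now 2)
Step 5: +1 fires, +2 burnt (F count now 1)
Step 6: +0 fires, +1 burnt (F count now 0)
Fire out after step 6
Initially T: 17, now '.': 19
Total burnt (originally-T cells now '.'): 11

Answer: 11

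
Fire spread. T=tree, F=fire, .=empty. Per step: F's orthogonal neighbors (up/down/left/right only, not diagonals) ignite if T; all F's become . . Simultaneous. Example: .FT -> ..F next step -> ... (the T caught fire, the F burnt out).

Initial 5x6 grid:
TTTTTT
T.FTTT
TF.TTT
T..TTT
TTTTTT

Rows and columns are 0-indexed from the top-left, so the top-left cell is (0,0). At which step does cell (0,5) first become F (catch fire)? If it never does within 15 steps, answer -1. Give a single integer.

Step 1: cell (0,5)='T' (+3 fires, +2 burnt)
Step 2: cell (0,5)='T' (+6 fires, +3 burnt)
Step 3: cell (0,5)='T' (+6 fires, +6 burnt)
Step 4: cell (0,5)='F' (+5 fires, +6 burnt)
  -> target ignites at step 4
Step 5: cell (0,5)='.' (+3 fires, +5 burnt)
Step 6: cell (0,5)='.' (+1 fires, +3 burnt)
Step 7: cell (0,5)='.' (+0 fires, +1 burnt)
  fire out at step 7

4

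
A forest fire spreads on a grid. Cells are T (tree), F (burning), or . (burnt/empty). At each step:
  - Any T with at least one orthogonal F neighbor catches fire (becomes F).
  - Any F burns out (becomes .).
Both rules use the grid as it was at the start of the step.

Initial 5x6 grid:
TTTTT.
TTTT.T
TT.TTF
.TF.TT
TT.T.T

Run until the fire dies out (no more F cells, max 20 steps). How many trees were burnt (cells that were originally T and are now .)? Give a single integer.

Answer: 20

Derivation:
Step 1: +4 fires, +2 burnt (F count now 4)
Step 2: +5 fires, +4 burnt (F count now 5)
Step 3: +4 fires, +5 burnt (F count now 4)
Step 4: +4 fires, +4 burnt (F count now 4)
Step 5: +3 fires, +4 burnt (F count now 3)
Step 6: +0 fires, +3 burnt (F count now 0)
Fire out after step 6
Initially T: 21, now '.': 29
Total burnt (originally-T cells now '.'): 20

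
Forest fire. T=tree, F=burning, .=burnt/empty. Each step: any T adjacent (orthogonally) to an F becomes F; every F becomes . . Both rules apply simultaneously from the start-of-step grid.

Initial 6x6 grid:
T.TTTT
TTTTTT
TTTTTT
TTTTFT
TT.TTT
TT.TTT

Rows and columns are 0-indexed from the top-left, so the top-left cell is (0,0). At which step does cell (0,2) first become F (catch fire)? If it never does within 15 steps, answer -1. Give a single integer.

Step 1: cell (0,2)='T' (+4 fires, +1 burnt)
Step 2: cell (0,2)='T' (+7 fires, +4 burnt)
Step 3: cell (0,2)='T' (+7 fires, +7 burnt)
Step 4: cell (0,2)='T' (+6 fires, +7 burnt)
Step 5: cell (0,2)='F' (+5 fires, +6 burnt)
  -> target ignites at step 5
Step 6: cell (0,2)='.' (+2 fires, +5 burnt)
Step 7: cell (0,2)='.' (+1 fires, +2 burnt)
Step 8: cell (0,2)='.' (+0 fires, +1 burnt)
  fire out at step 8

5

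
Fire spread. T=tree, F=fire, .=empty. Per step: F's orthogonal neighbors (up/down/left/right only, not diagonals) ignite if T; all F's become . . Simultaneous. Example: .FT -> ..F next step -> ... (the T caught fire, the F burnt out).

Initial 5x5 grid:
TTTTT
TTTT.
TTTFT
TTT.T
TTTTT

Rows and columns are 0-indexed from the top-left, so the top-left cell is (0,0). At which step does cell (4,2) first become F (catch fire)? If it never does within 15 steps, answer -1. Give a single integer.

Step 1: cell (4,2)='T' (+3 fires, +1 burnt)
Step 2: cell (4,2)='T' (+5 fires, +3 burnt)
Step 3: cell (4,2)='F' (+7 fires, +5 burnt)
  -> target ignites at step 3
Step 4: cell (4,2)='.' (+5 fires, +7 burnt)
Step 5: cell (4,2)='.' (+2 fires, +5 burnt)
Step 6: cell (4,2)='.' (+0 fires, +2 burnt)
  fire out at step 6

3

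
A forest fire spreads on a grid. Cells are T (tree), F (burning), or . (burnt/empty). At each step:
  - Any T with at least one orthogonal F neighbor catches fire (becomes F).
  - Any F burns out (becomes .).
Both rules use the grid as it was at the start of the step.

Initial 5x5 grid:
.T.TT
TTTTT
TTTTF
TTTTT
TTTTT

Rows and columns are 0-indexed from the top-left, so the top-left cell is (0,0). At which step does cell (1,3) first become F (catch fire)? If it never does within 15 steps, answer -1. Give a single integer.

Step 1: cell (1,3)='T' (+3 fires, +1 burnt)
Step 2: cell (1,3)='F' (+5 fires, +3 burnt)
  -> target ignites at step 2
Step 3: cell (1,3)='.' (+5 fires, +5 burnt)
Step 4: cell (1,3)='.' (+4 fires, +5 burnt)
Step 5: cell (1,3)='.' (+4 fires, +4 burnt)
Step 6: cell (1,3)='.' (+1 fires, +4 burnt)
Step 7: cell (1,3)='.' (+0 fires, +1 burnt)
  fire out at step 7

2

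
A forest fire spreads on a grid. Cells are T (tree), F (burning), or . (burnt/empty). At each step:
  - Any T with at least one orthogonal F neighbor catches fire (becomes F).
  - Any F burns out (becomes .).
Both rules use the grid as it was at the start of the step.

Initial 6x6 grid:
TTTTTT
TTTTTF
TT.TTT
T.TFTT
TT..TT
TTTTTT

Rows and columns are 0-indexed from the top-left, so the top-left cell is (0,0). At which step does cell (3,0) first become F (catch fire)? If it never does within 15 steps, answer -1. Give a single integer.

Step 1: cell (3,0)='T' (+6 fires, +2 burnt)
Step 2: cell (3,0)='T' (+5 fires, +6 burnt)
Step 3: cell (3,0)='T' (+4 fires, +5 burnt)
Step 4: cell (3,0)='T' (+4 fires, +4 burnt)
Step 5: cell (3,0)='T' (+4 fires, +4 burnt)
Step 6: cell (3,0)='T' (+3 fires, +4 burnt)
Step 7: cell (3,0)='F' (+3 fires, +3 burnt)
  -> target ignites at step 7
Step 8: cell (3,0)='.' (+1 fires, +3 burnt)
Step 9: cell (3,0)='.' (+0 fires, +1 burnt)
  fire out at step 9

7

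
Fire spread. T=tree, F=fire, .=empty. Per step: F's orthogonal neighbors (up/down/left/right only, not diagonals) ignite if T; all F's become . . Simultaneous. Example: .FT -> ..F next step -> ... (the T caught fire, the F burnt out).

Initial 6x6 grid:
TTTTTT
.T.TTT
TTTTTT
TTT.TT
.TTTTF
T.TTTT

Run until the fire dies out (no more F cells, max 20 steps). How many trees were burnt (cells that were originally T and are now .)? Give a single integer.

Answer: 29

Derivation:
Step 1: +3 fires, +1 burnt (F count now 3)
Step 2: +4 fires, +3 burnt (F count now 4)
Step 3: +4 fires, +4 burnt (F count now 4)
Step 4: +6 fires, +4 burnt (F count now 6)
Step 5: +4 fires, +6 burnt (F count now 4)
Step 6: +3 fires, +4 burnt (F count now 3)
Step 7: +3 fires, +3 burnt (F count now 3)
Step 8: +1 fires, +3 burnt (F count now 1)
Step 9: +1 fires, +1 burnt (F count now 1)
Step 10: +0 fires, +1 burnt (F count now 0)
Fire out after step 10
Initially T: 30, now '.': 35
Total burnt (originally-T cells now '.'): 29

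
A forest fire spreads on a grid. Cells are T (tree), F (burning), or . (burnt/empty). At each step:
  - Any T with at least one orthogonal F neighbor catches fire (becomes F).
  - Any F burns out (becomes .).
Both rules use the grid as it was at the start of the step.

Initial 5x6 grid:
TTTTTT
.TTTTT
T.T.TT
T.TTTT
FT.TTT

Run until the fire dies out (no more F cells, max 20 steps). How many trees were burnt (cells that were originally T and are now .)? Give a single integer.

Answer: 3

Derivation:
Step 1: +2 fires, +1 burnt (F count now 2)
Step 2: +1 fires, +2 burnt (F count now 1)
Step 3: +0 fires, +1 burnt (F count now 0)
Fire out after step 3
Initially T: 24, now '.': 9
Total burnt (originally-T cells now '.'): 3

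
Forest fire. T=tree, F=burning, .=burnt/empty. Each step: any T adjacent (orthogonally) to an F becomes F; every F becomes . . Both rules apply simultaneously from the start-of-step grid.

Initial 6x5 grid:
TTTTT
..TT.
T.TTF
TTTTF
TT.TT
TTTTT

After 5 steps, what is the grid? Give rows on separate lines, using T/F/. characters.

Step 1: 3 trees catch fire, 2 burn out
  TTTTT
  ..TT.
  T.TF.
  TTTF.
  TT.TF
  TTTTT
Step 2: 5 trees catch fire, 3 burn out
  TTTTT
  ..TF.
  T.F..
  TTF..
  TT.F.
  TTTTF
Step 3: 4 trees catch fire, 5 burn out
  TTTFT
  ..F..
  T....
  TF...
  TT...
  TTTF.
Step 4: 5 trees catch fire, 4 burn out
  TTF.F
  .....
  T....
  F....
  TF...
  TTF..
Step 5: 4 trees catch fire, 5 burn out
  TF...
  .....
  F....
  .....
  F....
  TF...

TF...
.....
F....
.....
F....
TF...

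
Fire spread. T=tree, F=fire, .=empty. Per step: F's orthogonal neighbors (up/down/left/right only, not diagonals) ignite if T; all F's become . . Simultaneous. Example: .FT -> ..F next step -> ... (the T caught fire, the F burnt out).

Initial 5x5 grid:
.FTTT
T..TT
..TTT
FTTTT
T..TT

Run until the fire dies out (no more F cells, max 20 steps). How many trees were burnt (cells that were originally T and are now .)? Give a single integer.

Answer: 15

Derivation:
Step 1: +3 fires, +2 burnt (F count now 3)
Step 2: +2 fires, +3 burnt (F count now 2)
Step 3: +4 fires, +2 burnt (F count now 4)
Step 4: +4 fires, +4 burnt (F count now 4)
Step 5: +2 fires, +4 burnt (F count now 2)
Step 6: +0 fires, +2 burnt (F count now 0)
Fire out after step 6
Initially T: 16, now '.': 24
Total burnt (originally-T cells now '.'): 15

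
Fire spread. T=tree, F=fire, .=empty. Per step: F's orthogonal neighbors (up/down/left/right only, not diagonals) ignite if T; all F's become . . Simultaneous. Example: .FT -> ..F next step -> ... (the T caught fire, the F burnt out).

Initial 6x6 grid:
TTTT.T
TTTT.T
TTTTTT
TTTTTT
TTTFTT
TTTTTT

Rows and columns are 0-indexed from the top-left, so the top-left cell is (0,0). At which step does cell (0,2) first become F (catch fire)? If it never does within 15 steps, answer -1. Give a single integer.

Step 1: cell (0,2)='T' (+4 fires, +1 burnt)
Step 2: cell (0,2)='T' (+7 fires, +4 burnt)
Step 3: cell (0,2)='T' (+8 fires, +7 burnt)
Step 4: cell (0,2)='T' (+6 fires, +8 burnt)
Step 5: cell (0,2)='F' (+4 fires, +6 burnt)
  -> target ignites at step 5
Step 6: cell (0,2)='.' (+3 fires, +4 burnt)
Step 7: cell (0,2)='.' (+1 fires, +3 burnt)
Step 8: cell (0,2)='.' (+0 fires, +1 burnt)
  fire out at step 8

5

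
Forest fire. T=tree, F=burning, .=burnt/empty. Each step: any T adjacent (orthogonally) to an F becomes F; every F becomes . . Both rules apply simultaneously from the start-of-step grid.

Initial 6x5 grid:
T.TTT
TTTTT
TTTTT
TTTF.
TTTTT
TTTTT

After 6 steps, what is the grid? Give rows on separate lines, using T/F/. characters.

Step 1: 3 trees catch fire, 1 burn out
  T.TTT
  TTTTT
  TTTFT
  TTF..
  TTTFT
  TTTTT
Step 2: 7 trees catch fire, 3 burn out
  T.TTT
  TTTFT
  TTF.F
  TF...
  TTF.F
  TTTFT
Step 3: 8 trees catch fire, 7 burn out
  T.TFT
  TTF.F
  TF...
  F....
  TF...
  TTF.F
Step 4: 6 trees catch fire, 8 burn out
  T.F.F
  TF...
  F....
  .....
  F....
  TF...
Step 5: 2 trees catch fire, 6 burn out
  T....
  F....
  .....
  .....
  .....
  F....
Step 6: 1 trees catch fire, 2 burn out
  F....
  .....
  .....
  .....
  .....
  .....

F....
.....
.....
.....
.....
.....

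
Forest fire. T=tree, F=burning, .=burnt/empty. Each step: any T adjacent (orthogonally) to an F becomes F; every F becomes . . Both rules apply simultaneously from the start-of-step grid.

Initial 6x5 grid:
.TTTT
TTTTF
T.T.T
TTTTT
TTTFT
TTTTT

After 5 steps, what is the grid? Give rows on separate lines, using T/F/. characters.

Step 1: 7 trees catch fire, 2 burn out
  .TTTF
  TTTF.
  T.T.F
  TTTFT
  TTF.F
  TTTFT
Step 2: 7 trees catch fire, 7 burn out
  .TTF.
  TTF..
  T.T..
  TTF.F
  TF...
  TTF.F
Step 3: 6 trees catch fire, 7 burn out
  .TF..
  TF...
  T.F..
  TF...
  F....
  TF...
Step 4: 4 trees catch fire, 6 burn out
  .F...
  F....
  T....
  F....
  .....
  F....
Step 5: 1 trees catch fire, 4 burn out
  .....
  .....
  F....
  .....
  .....
  .....

.....
.....
F....
.....
.....
.....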